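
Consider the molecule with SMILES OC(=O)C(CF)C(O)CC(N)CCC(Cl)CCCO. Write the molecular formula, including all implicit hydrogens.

Walk through each heavy atom and fill implicit hydrogens from standard valence (C 4, N 3, O 2, S 2, halogen 1):
  atom 1: O, bond orders sum to 1 (valence 2) → 1 H
  atom 2: C, bond orders sum to 4 (valence 4) → 0 H
  atom 3: O, bond orders sum to 2 (valence 2) → 0 H
  atom 4: C, bond orders sum to 3 (valence 4) → 1 H
  atom 5: C, bond orders sum to 2 (valence 4) → 2 H
  atom 6: F (halogen, monovalent) → 0 H
  atom 7: C, bond orders sum to 3 (valence 4) → 1 H
  atom 8: O, bond orders sum to 1 (valence 2) → 1 H
  atom 9: C, bond orders sum to 2 (valence 4) → 2 H
  atom 10: C, bond orders sum to 3 (valence 4) → 1 H
  atom 11: N, bond orders sum to 1 (valence 3) → 2 H
  atom 12: C, bond orders sum to 2 (valence 4) → 2 H
  atom 13: C, bond orders sum to 2 (valence 4) → 2 H
  atom 14: C, bond orders sum to 3 (valence 4) → 1 H
  atom 15: Cl (halogen, monovalent) → 0 H
  atom 16: C, bond orders sum to 2 (valence 4) → 2 H
  atom 17: C, bond orders sum to 2 (valence 4) → 2 H
  atom 18: C, bond orders sum to 2 (valence 4) → 2 H
  atom 19: O, bond orders sum to 1 (valence 2) → 1 H
Totals → C:12, H:23, Cl:1, F:1, N:1, O:4.
In Hill order: C12H23ClFNO4.

C12H23ClFNO4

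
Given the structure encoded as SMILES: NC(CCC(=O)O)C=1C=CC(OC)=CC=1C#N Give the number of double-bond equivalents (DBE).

7

Degree of unsaturation = (number of rings) + (number of π bonds).
Ring closures in the SMILES: 1.
π bonds: 4 double bonds (each 1 DoU), 1 triple bond (each 2 DoU) → 6 DoU from unsaturation.
Total DoU = 1 + 6 = 7.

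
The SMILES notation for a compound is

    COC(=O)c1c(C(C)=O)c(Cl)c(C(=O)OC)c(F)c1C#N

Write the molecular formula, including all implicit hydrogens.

Walk through each heavy atom and fill implicit hydrogens from standard valence (C 4, N 3, O 2, S 2, halogen 1); for lowercase aromatic atoms, an aromatic c carries 1 H when it has two neighbours and 0 H with three, and aromatic n carries 0 H:
  atom 1: C, bond orders sum to 1 (valence 4) → 3 H
  atom 2: O, bond orders sum to 2 (valence 2) → 0 H
  atom 3: C, bond orders sum to 4 (valence 4) → 0 H
  atom 4: O, bond orders sum to 2 (valence 2) → 0 H
  atom 5: aromatic c, 3 neighbours → 0 H
  atom 6: aromatic c, 3 neighbours → 0 H
  atom 7: C, bond orders sum to 4 (valence 4) → 0 H
  atom 8: C, bond orders sum to 1 (valence 4) → 3 H
  atom 9: O, bond orders sum to 2 (valence 2) → 0 H
  atom 10: aromatic c, 3 neighbours → 0 H
  atom 11: Cl (halogen, monovalent) → 0 H
  atom 12: aromatic c, 3 neighbours → 0 H
  atom 13: C, bond orders sum to 4 (valence 4) → 0 H
  atom 14: O, bond orders sum to 2 (valence 2) → 0 H
  atom 15: O, bond orders sum to 2 (valence 2) → 0 H
  atom 16: C, bond orders sum to 1 (valence 4) → 3 H
  atom 17: aromatic c, 3 neighbours → 0 H
  atom 18: F (halogen, monovalent) → 0 H
  atom 19: aromatic c, 3 neighbours → 0 H
  atom 20: C, bond orders sum to 4 (valence 4) → 0 H
  atom 21: N, bond orders sum to 3 (valence 3) → 0 H
Totals → C:13, H:9, Cl:1, F:1, N:1, O:5.

C13H9ClFNO5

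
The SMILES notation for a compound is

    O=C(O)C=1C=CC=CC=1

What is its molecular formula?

C7H6O2

Walk through each heavy atom and fill implicit hydrogens from standard valence (C 4, N 3, O 2, S 2, halogen 1):
  atom 1: O, bond orders sum to 2 (valence 2) → 0 H
  atom 2: C, bond orders sum to 4 (valence 4) → 0 H
  atom 3: O, bond orders sum to 1 (valence 2) → 1 H
  atom 4: C, bond orders sum to 4 (valence 4) → 0 H
  atom 5: C, bond orders sum to 3 (valence 4) → 1 H
  atom 6: C, bond orders sum to 3 (valence 4) → 1 H
  atom 7: C, bond orders sum to 3 (valence 4) → 1 H
  atom 8: C, bond orders sum to 3 (valence 4) → 1 H
  atom 9: C, bond orders sum to 3 (valence 4) → 1 H
Totals → C:7, H:6, O:2.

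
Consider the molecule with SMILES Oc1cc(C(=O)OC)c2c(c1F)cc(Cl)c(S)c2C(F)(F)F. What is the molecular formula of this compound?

Walk through each heavy atom and fill implicit hydrogens from standard valence (C 4, N 3, O 2, S 2, halogen 1); for lowercase aromatic atoms, an aromatic c carries 1 H when it has two neighbours and 0 H with three, and aromatic n carries 0 H:
  atom 1: O, bond orders sum to 1 (valence 2) → 1 H
  atom 2: aromatic c, 3 neighbours → 0 H
  atom 3: aromatic c, 2 neighbours → 1 H
  atom 4: aromatic c, 3 neighbours → 0 H
  atom 5: C, bond orders sum to 4 (valence 4) → 0 H
  atom 6: O, bond orders sum to 2 (valence 2) → 0 H
  atom 7: O, bond orders sum to 2 (valence 2) → 0 H
  atom 8: C, bond orders sum to 1 (valence 4) → 3 H
  atom 9: aromatic c, 3 neighbours → 0 H
  atom 10: aromatic c, 3 neighbours → 0 H
  atom 11: aromatic c, 3 neighbours → 0 H
  atom 12: F (halogen, monovalent) → 0 H
  atom 13: aromatic c, 2 neighbours → 1 H
  atom 14: aromatic c, 3 neighbours → 0 H
  atom 15: Cl (halogen, monovalent) → 0 H
  atom 16: aromatic c, 3 neighbours → 0 H
  atom 17: S, bond orders sum to 1 (valence 2) → 1 H
  atom 18: aromatic c, 3 neighbours → 0 H
  atom 19: C, bond orders sum to 4 (valence 4) → 0 H
  atom 20: F (halogen, monovalent) → 0 H
  atom 21: F (halogen, monovalent) → 0 H
  atom 22: F (halogen, monovalent) → 0 H
Totals → C:13, H:7, Cl:1, F:4, O:3, S:1.
In Hill order: C13H7ClF4O3S.

C13H7ClF4O3S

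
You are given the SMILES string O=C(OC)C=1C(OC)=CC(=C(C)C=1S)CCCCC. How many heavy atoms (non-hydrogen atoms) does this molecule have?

Every atom symbol written in the SMILES (organic subset) is one heavy atom; implicit H are not written.
Heavy atoms by element → C:15, O:3, S:1.
Total: 19.

19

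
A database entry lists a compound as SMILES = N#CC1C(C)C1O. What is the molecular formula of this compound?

C5H7NO

Walk through each heavy atom and fill implicit hydrogens from standard valence (C 4, N 3, O 2, S 2, halogen 1):
  atom 1: N, bond orders sum to 3 (valence 3) → 0 H
  atom 2: C, bond orders sum to 4 (valence 4) → 0 H
  atom 3: C, bond orders sum to 3 (valence 4) → 1 H
  atom 4: C, bond orders sum to 3 (valence 4) → 1 H
  atom 5: C, bond orders sum to 1 (valence 4) → 3 H
  atom 6: C, bond orders sum to 3 (valence 4) → 1 H
  atom 7: O, bond orders sum to 1 (valence 2) → 1 H
Totals → C:5, H:7, N:1, O:1.
In Hill order: C5H7NO.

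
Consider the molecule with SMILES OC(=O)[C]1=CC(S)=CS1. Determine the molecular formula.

Walk through each heavy atom and fill implicit hydrogens from standard valence (C 4, N 3, O 2, S 2, halogen 1):
  atom 1: O, bond orders sum to 1 (valence 2) → 1 H
  atom 2: C, bond orders sum to 4 (valence 4) → 0 H
  atom 3: O, bond orders sum to 2 (valence 2) → 0 H
  atom 4: C with explicit H count 0
  atom 5: C, bond orders sum to 3 (valence 4) → 1 H
  atom 6: C, bond orders sum to 4 (valence 4) → 0 H
  atom 7: S, bond orders sum to 1 (valence 2) → 1 H
  atom 8: C, bond orders sum to 3 (valence 4) → 1 H
  atom 9: S, bond orders sum to 2 (valence 2) → 0 H
Totals → C:5, H:4, O:2, S:2.
In Hill order: C5H4O2S2.

C5H4O2S2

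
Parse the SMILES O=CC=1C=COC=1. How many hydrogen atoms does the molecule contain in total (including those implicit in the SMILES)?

Walk through each heavy atom and fill implicit hydrogens from standard valence (C 4, N 3, O 2, S 2, halogen 1):
  atom 1: O, bond orders sum to 2 (valence 2) → 0 H
  atom 2: C, bond orders sum to 3 (valence 4) → 1 H
  atom 3: C, bond orders sum to 4 (valence 4) → 0 H
  atom 4: C, bond orders sum to 3 (valence 4) → 1 H
  atom 5: C, bond orders sum to 3 (valence 4) → 1 H
  atom 6: O, bond orders sum to 2 (valence 2) → 0 H
  atom 7: C, bond orders sum to 3 (valence 4) → 1 H
Total hydrogens: 4.

4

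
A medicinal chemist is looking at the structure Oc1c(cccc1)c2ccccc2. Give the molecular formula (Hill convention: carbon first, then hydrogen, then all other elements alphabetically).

C12H10O

Walk through each heavy atom and fill implicit hydrogens from standard valence (C 4, N 3, O 2, S 2, halogen 1); for lowercase aromatic atoms, an aromatic c carries 1 H when it has two neighbours and 0 H with three, and aromatic n carries 0 H:
  atom 1: O, bond orders sum to 1 (valence 2) → 1 H
  atom 2: aromatic c, 3 neighbours → 0 H
  atom 3: aromatic c, 3 neighbours → 0 H
  atom 4: aromatic c, 2 neighbours → 1 H
  atom 5: aromatic c, 2 neighbours → 1 H
  atom 6: aromatic c, 2 neighbours → 1 H
  atom 7: aromatic c, 2 neighbours → 1 H
  atom 8: aromatic c, 3 neighbours → 0 H
  atom 9: aromatic c, 2 neighbours → 1 H
  atom 10: aromatic c, 2 neighbours → 1 H
  atom 11: aromatic c, 2 neighbours → 1 H
  atom 12: aromatic c, 2 neighbours → 1 H
  atom 13: aromatic c, 2 neighbours → 1 H
Totals → C:12, H:10, O:1.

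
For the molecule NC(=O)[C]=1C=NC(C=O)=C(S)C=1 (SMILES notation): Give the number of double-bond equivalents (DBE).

6

Molecular formula: C7H6N2O2S.
DoU = (2C + 2 + N − H − X) / 2, where X is the halogen count and O/S are ignored.
    = (2·7 + 2 + 2 − 6 − 0) / 2 = 12 / 2 = 6.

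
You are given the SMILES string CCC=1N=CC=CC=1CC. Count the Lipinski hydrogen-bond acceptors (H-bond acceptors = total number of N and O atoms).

1

N atoms: 1; O atoms: 0.
Lipinski HBA = 1 + 0 = 1.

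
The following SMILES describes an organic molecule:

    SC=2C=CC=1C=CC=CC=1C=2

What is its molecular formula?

Walk through each heavy atom and fill implicit hydrogens from standard valence (C 4, N 3, O 2, S 2, halogen 1):
  atom 1: S, bond orders sum to 1 (valence 2) → 1 H
  atom 2: C, bond orders sum to 4 (valence 4) → 0 H
  atom 3: C, bond orders sum to 3 (valence 4) → 1 H
  atom 4: C, bond orders sum to 3 (valence 4) → 1 H
  atom 5: C, bond orders sum to 4 (valence 4) → 0 H
  atom 6: C, bond orders sum to 3 (valence 4) → 1 H
  atom 7: C, bond orders sum to 3 (valence 4) → 1 H
  atom 8: C, bond orders sum to 3 (valence 4) → 1 H
  atom 9: C, bond orders sum to 3 (valence 4) → 1 H
  atom 10: C, bond orders sum to 4 (valence 4) → 0 H
  atom 11: C, bond orders sum to 3 (valence 4) → 1 H
Totals → C:10, H:8, S:1.

C10H8S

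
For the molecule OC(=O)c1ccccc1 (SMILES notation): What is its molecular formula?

Walk through each heavy atom and fill implicit hydrogens from standard valence (C 4, N 3, O 2, S 2, halogen 1); for lowercase aromatic atoms, an aromatic c carries 1 H when it has two neighbours and 0 H with three, and aromatic n carries 0 H:
  atom 1: O, bond orders sum to 1 (valence 2) → 1 H
  atom 2: C, bond orders sum to 4 (valence 4) → 0 H
  atom 3: O, bond orders sum to 2 (valence 2) → 0 H
  atom 4: aromatic c, 3 neighbours → 0 H
  atom 5: aromatic c, 2 neighbours → 1 H
  atom 6: aromatic c, 2 neighbours → 1 H
  atom 7: aromatic c, 2 neighbours → 1 H
  atom 8: aromatic c, 2 neighbours → 1 H
  atom 9: aromatic c, 2 neighbours → 1 H
Totals → C:7, H:6, O:2.
In Hill order: C7H6O2.

C7H6O2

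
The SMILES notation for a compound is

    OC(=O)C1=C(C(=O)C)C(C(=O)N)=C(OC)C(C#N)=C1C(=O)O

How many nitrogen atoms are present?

Scan the SMILES for N atoms (remember two-letter symbols like Cl and Br are single atoms).
Nitrogen count: 2.

2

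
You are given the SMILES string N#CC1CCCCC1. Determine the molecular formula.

Walk through each heavy atom and fill implicit hydrogens from standard valence (C 4, N 3, O 2, S 2, halogen 1):
  atom 1: N, bond orders sum to 3 (valence 3) → 0 H
  atom 2: C, bond orders sum to 4 (valence 4) → 0 H
  atom 3: C, bond orders sum to 3 (valence 4) → 1 H
  atom 4: C, bond orders sum to 2 (valence 4) → 2 H
  atom 5: C, bond orders sum to 2 (valence 4) → 2 H
  atom 6: C, bond orders sum to 2 (valence 4) → 2 H
  atom 7: C, bond orders sum to 2 (valence 4) → 2 H
  atom 8: C, bond orders sum to 2 (valence 4) → 2 H
Totals → C:7, H:11, N:1.

C7H11N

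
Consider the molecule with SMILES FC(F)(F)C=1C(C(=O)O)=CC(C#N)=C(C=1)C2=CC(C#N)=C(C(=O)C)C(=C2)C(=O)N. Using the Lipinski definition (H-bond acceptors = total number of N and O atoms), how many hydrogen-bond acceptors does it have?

7

N atoms: 3; O atoms: 4.
Lipinski HBA = 3 + 4 = 7.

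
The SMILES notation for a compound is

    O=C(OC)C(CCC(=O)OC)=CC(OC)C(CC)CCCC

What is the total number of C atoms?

Count every carbon token in the SMILES (each C, including those in ring-closure positions and inside branches).
Carbon count: 17.

17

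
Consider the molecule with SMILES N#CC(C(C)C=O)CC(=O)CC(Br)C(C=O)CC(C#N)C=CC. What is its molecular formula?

C17H21BrN2O3

Walk through each heavy atom and fill implicit hydrogens from standard valence (C 4, N 3, O 2, S 2, halogen 1):
  atom 1: N, bond orders sum to 3 (valence 3) → 0 H
  atom 2: C, bond orders sum to 4 (valence 4) → 0 H
  atom 3: C, bond orders sum to 3 (valence 4) → 1 H
  atom 4: C, bond orders sum to 3 (valence 4) → 1 H
  atom 5: C, bond orders sum to 1 (valence 4) → 3 H
  atom 6: C, bond orders sum to 3 (valence 4) → 1 H
  atom 7: O, bond orders sum to 2 (valence 2) → 0 H
  atom 8: C, bond orders sum to 2 (valence 4) → 2 H
  atom 9: C, bond orders sum to 4 (valence 4) → 0 H
  atom 10: O, bond orders sum to 2 (valence 2) → 0 H
  atom 11: C, bond orders sum to 2 (valence 4) → 2 H
  atom 12: C, bond orders sum to 3 (valence 4) → 1 H
  atom 13: Br (halogen, monovalent) → 0 H
  atom 14: C, bond orders sum to 3 (valence 4) → 1 H
  atom 15: C, bond orders sum to 3 (valence 4) → 1 H
  atom 16: O, bond orders sum to 2 (valence 2) → 0 H
  atom 17: C, bond orders sum to 2 (valence 4) → 2 H
  atom 18: C, bond orders sum to 3 (valence 4) → 1 H
  atom 19: C, bond orders sum to 4 (valence 4) → 0 H
  atom 20: N, bond orders sum to 3 (valence 3) → 0 H
  atom 21: C, bond orders sum to 3 (valence 4) → 1 H
  atom 22: C, bond orders sum to 3 (valence 4) → 1 H
  atom 23: C, bond orders sum to 1 (valence 4) → 3 H
Totals → C:17, H:21, Br:1, N:2, O:3.
In Hill order: C17H21BrN2O3.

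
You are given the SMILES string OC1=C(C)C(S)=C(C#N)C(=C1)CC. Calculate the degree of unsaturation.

6

Degree of unsaturation = (number of rings) + (number of π bonds).
Ring closures in the SMILES: 1.
π bonds: 3 double bonds (each 1 DoU), 1 triple bond (each 2 DoU) → 5 DoU from unsaturation.
Total DoU = 1 + 5 = 6.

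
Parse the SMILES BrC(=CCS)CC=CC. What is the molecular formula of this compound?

Walk through each heavy atom and fill implicit hydrogens from standard valence (C 4, N 3, O 2, S 2, halogen 1):
  atom 1: Br (halogen, monovalent) → 0 H
  atom 2: C, bond orders sum to 4 (valence 4) → 0 H
  atom 3: C, bond orders sum to 3 (valence 4) → 1 H
  atom 4: C, bond orders sum to 2 (valence 4) → 2 H
  atom 5: S, bond orders sum to 1 (valence 2) → 1 H
  atom 6: C, bond orders sum to 2 (valence 4) → 2 H
  atom 7: C, bond orders sum to 3 (valence 4) → 1 H
  atom 8: C, bond orders sum to 3 (valence 4) → 1 H
  atom 9: C, bond orders sum to 1 (valence 4) → 3 H
Totals → C:7, H:11, Br:1, S:1.

C7H11BrS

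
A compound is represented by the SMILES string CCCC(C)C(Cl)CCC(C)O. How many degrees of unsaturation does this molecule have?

Molecular formula: C10H21ClO.
DoU = (2C + 2 + N − H − X) / 2, where X is the halogen count and O/S are ignored.
    = (2·10 + 2 + 0 − 21 − 1) / 2 = 0 / 2 = 0.

0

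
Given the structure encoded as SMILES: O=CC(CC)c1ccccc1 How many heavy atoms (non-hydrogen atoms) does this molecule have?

Every atom symbol written in the SMILES (organic subset) is one heavy atom; implicit H are not written.
Heavy atoms by element → C:10, O:1.
Total: 11.

11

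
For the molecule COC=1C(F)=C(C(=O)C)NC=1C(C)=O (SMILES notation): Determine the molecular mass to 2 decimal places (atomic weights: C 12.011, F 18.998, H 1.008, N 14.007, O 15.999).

First, the molecular formula is C9H10FNO3 (counting implicit H from valence).
  C: 9 × 12.011 = 108.099
  F: 1 × 18.998 = 18.998
  H: 10 × 1.008 = 10.080
  N: 1 × 14.007 = 14.007
  O: 3 × 15.999 = 47.997
Sum: 9×12.011 + 1×18.998 + 10×1.008 + 1×14.007 + 3×15.999 = 199.181 → 199.18 g/mol.

199.18 g/mol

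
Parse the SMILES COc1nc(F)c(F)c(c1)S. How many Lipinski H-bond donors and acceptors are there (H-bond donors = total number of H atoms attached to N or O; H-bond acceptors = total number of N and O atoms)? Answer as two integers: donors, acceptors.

Donors: find every N or O and count the H atoms it carries.
  atom 2 (O): bond orders sum to 2 → 0 H
  atom 4 (N): bond orders sum to 3 → 0 H
Lipinski HBD = 0.
Acceptors: N atoms = 1, O atoms = 1 → HBA = 2.

0, 2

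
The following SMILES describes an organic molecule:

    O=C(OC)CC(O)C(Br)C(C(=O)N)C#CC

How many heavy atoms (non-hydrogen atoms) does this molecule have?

16

Every atom symbol written in the SMILES (organic subset) is one heavy atom; implicit H are not written.
Heavy atoms by element → Br:1, C:10, N:1, O:4.
Total: 16.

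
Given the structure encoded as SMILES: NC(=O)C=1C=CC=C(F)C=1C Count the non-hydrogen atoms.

11

Every atom symbol written in the SMILES (organic subset) is one heavy atom; implicit H are not written.
Heavy atoms by element → C:8, F:1, N:1, O:1.
Total: 11.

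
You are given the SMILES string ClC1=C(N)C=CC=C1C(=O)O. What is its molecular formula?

Walk through each heavy atom and fill implicit hydrogens from standard valence (C 4, N 3, O 2, S 2, halogen 1):
  atom 1: Cl (halogen, monovalent) → 0 H
  atom 2: C, bond orders sum to 4 (valence 4) → 0 H
  atom 3: C, bond orders sum to 4 (valence 4) → 0 H
  atom 4: N, bond orders sum to 1 (valence 3) → 2 H
  atom 5: C, bond orders sum to 3 (valence 4) → 1 H
  atom 6: C, bond orders sum to 3 (valence 4) → 1 H
  atom 7: C, bond orders sum to 3 (valence 4) → 1 H
  atom 8: C, bond orders sum to 4 (valence 4) → 0 H
  atom 9: C, bond orders sum to 4 (valence 4) → 0 H
  atom 10: O, bond orders sum to 2 (valence 2) → 0 H
  atom 11: O, bond orders sum to 1 (valence 2) → 1 H
Totals → C:7, H:6, Cl:1, N:1, O:2.
In Hill order: C7H6ClNO2.

C7H6ClNO2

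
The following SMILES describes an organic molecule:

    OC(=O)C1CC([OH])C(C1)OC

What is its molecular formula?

C7H12O4

Walk through each heavy atom and fill implicit hydrogens from standard valence (C 4, N 3, O 2, S 2, halogen 1):
  atom 1: O, bond orders sum to 1 (valence 2) → 1 H
  atom 2: C, bond orders sum to 4 (valence 4) → 0 H
  atom 3: O, bond orders sum to 2 (valence 2) → 0 H
  atom 4: C, bond orders sum to 3 (valence 4) → 1 H
  atom 5: C, bond orders sum to 2 (valence 4) → 2 H
  atom 6: C, bond orders sum to 3 (valence 4) → 1 H
  atom 7: O with explicit H count 1
  atom 8: C, bond orders sum to 3 (valence 4) → 1 H
  atom 9: C, bond orders sum to 2 (valence 4) → 2 H
  atom 10: O, bond orders sum to 2 (valence 2) → 0 H
  atom 11: C, bond orders sum to 1 (valence 4) → 3 H
Totals → C:7, H:12, O:4.
In Hill order: C7H12O4.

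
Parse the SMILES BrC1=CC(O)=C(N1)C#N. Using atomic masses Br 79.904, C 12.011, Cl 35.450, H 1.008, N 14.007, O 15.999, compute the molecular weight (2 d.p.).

187.00 g/mol

First, the molecular formula is C5H3BrN2O (counting implicit H from valence).
  Br: 1 × 79.904 = 79.904
  C: 5 × 12.011 = 60.055
  H: 3 × 1.008 = 3.024
  N: 2 × 14.007 = 28.014
  O: 1 × 15.999 = 15.999
Sum: 1×79.904 + 5×12.011 + 3×1.008 + 2×14.007 + 1×15.999 = 186.996 → 187.00 g/mol.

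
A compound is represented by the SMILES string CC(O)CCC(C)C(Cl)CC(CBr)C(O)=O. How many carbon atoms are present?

11

Count every carbon token in the SMILES (each C, including those in ring-closure positions and inside branches).
Carbon count: 11.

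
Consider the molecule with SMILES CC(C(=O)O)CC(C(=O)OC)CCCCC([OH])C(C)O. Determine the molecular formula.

C14H26O6

Walk through each heavy atom and fill implicit hydrogens from standard valence (C 4, N 3, O 2, S 2, halogen 1):
  atom 1: C, bond orders sum to 1 (valence 4) → 3 H
  atom 2: C, bond orders sum to 3 (valence 4) → 1 H
  atom 3: C, bond orders sum to 4 (valence 4) → 0 H
  atom 4: O, bond orders sum to 2 (valence 2) → 0 H
  atom 5: O, bond orders sum to 1 (valence 2) → 1 H
  atom 6: C, bond orders sum to 2 (valence 4) → 2 H
  atom 7: C, bond orders sum to 3 (valence 4) → 1 H
  atom 8: C, bond orders sum to 4 (valence 4) → 0 H
  atom 9: O, bond orders sum to 2 (valence 2) → 0 H
  atom 10: O, bond orders sum to 2 (valence 2) → 0 H
  atom 11: C, bond orders sum to 1 (valence 4) → 3 H
  atom 12: C, bond orders sum to 2 (valence 4) → 2 H
  atom 13: C, bond orders sum to 2 (valence 4) → 2 H
  atom 14: C, bond orders sum to 2 (valence 4) → 2 H
  atom 15: C, bond orders sum to 2 (valence 4) → 2 H
  atom 16: C, bond orders sum to 3 (valence 4) → 1 H
  atom 17: O with explicit H count 1
  atom 18: C, bond orders sum to 3 (valence 4) → 1 H
  atom 19: C, bond orders sum to 1 (valence 4) → 3 H
  atom 20: O, bond orders sum to 1 (valence 2) → 1 H
Totals → C:14, H:26, O:6.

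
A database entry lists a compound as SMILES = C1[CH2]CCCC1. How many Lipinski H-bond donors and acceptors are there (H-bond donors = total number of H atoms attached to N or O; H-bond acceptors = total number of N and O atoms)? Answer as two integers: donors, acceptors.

Donors: find every N or O and count the H atoms it carries.
  (no N or O atoms present)
Lipinski HBD = 0.
Acceptors: N atoms = 0, O atoms = 0 → HBA = 0.

0, 0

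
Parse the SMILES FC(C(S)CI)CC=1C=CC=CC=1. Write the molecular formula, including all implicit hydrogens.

Walk through each heavy atom and fill implicit hydrogens from standard valence (C 4, N 3, O 2, S 2, halogen 1):
  atom 1: F (halogen, monovalent) → 0 H
  atom 2: C, bond orders sum to 3 (valence 4) → 1 H
  atom 3: C, bond orders sum to 3 (valence 4) → 1 H
  atom 4: S, bond orders sum to 1 (valence 2) → 1 H
  atom 5: C, bond orders sum to 2 (valence 4) → 2 H
  atom 6: I (halogen, monovalent) → 0 H
  atom 7: C, bond orders sum to 2 (valence 4) → 2 H
  atom 8: C, bond orders sum to 4 (valence 4) → 0 H
  atom 9: C, bond orders sum to 3 (valence 4) → 1 H
  atom 10: C, bond orders sum to 3 (valence 4) → 1 H
  atom 11: C, bond orders sum to 3 (valence 4) → 1 H
  atom 12: C, bond orders sum to 3 (valence 4) → 1 H
  atom 13: C, bond orders sum to 3 (valence 4) → 1 H
Totals → C:10, H:12, F:1, I:1, S:1.

C10H12FIS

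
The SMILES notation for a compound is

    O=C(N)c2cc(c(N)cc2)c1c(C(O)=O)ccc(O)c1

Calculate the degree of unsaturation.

10

Molecular formula: C14H12N2O4.
DoU = (2C + 2 + N − H − X) / 2, where X is the halogen count and O/S are ignored.
    = (2·14 + 2 + 2 − 12 − 0) / 2 = 20 / 2 = 10.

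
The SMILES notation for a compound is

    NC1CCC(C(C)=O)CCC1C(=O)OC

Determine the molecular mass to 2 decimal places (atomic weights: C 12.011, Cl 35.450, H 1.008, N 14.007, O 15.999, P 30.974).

First, the molecular formula is C11H19NO3 (counting implicit H from valence).
  C: 11 × 12.011 = 132.121
  H: 19 × 1.008 = 19.152
  N: 1 × 14.007 = 14.007
  O: 3 × 15.999 = 47.997
Sum: 11×12.011 + 19×1.008 + 1×14.007 + 3×15.999 = 213.277 → 213.28 g/mol.

213.28 g/mol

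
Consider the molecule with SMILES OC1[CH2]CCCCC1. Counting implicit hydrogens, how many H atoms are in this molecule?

14

Walk through each heavy atom and fill implicit hydrogens from standard valence (C 4, N 3, O 2, S 2, halogen 1):
  atom 1: O, bond orders sum to 1 (valence 2) → 1 H
  atom 2: C, bond orders sum to 3 (valence 4) → 1 H
  atom 3: C with explicit H count 2
  atom 4: C, bond orders sum to 2 (valence 4) → 2 H
  atom 5: C, bond orders sum to 2 (valence 4) → 2 H
  atom 6: C, bond orders sum to 2 (valence 4) → 2 H
  atom 7: C, bond orders sum to 2 (valence 4) → 2 H
  atom 8: C, bond orders sum to 2 (valence 4) → 2 H
Total hydrogens: 14.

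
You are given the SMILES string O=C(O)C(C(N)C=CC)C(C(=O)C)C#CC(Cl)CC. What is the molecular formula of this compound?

Walk through each heavy atom and fill implicit hydrogens from standard valence (C 4, N 3, O 2, S 2, halogen 1):
  atom 1: O, bond orders sum to 2 (valence 2) → 0 H
  atom 2: C, bond orders sum to 4 (valence 4) → 0 H
  atom 3: O, bond orders sum to 1 (valence 2) → 1 H
  atom 4: C, bond orders sum to 3 (valence 4) → 1 H
  atom 5: C, bond orders sum to 3 (valence 4) → 1 H
  atom 6: N, bond orders sum to 1 (valence 3) → 2 H
  atom 7: C, bond orders sum to 3 (valence 4) → 1 H
  atom 8: C, bond orders sum to 3 (valence 4) → 1 H
  atom 9: C, bond orders sum to 1 (valence 4) → 3 H
  atom 10: C, bond orders sum to 3 (valence 4) → 1 H
  atom 11: C, bond orders sum to 4 (valence 4) → 0 H
  atom 12: O, bond orders sum to 2 (valence 2) → 0 H
  atom 13: C, bond orders sum to 1 (valence 4) → 3 H
  atom 14: C, bond orders sum to 4 (valence 4) → 0 H
  atom 15: C, bond orders sum to 4 (valence 4) → 0 H
  atom 16: C, bond orders sum to 3 (valence 4) → 1 H
  atom 17: Cl (halogen, monovalent) → 0 H
  atom 18: C, bond orders sum to 2 (valence 4) → 2 H
  atom 19: C, bond orders sum to 1 (valence 4) → 3 H
Totals → C:14, H:20, Cl:1, N:1, O:3.

C14H20ClNO3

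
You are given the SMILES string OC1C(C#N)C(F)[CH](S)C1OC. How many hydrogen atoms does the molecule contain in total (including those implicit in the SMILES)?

10

Walk through each heavy atom and fill implicit hydrogens from standard valence (C 4, N 3, O 2, S 2, halogen 1):
  atom 1: O, bond orders sum to 1 (valence 2) → 1 H
  atom 2: C, bond orders sum to 3 (valence 4) → 1 H
  atom 3: C, bond orders sum to 3 (valence 4) → 1 H
  atom 4: C, bond orders sum to 4 (valence 4) → 0 H
  atom 5: N, bond orders sum to 3 (valence 3) → 0 H
  atom 6: C, bond orders sum to 3 (valence 4) → 1 H
  atom 7: F (halogen, monovalent) → 0 H
  atom 8: C with explicit H count 1
  atom 9: S, bond orders sum to 1 (valence 2) → 1 H
  atom 10: C, bond orders sum to 3 (valence 4) → 1 H
  atom 11: O, bond orders sum to 2 (valence 2) → 0 H
  atom 12: C, bond orders sum to 1 (valence 4) → 3 H
Total hydrogens: 10.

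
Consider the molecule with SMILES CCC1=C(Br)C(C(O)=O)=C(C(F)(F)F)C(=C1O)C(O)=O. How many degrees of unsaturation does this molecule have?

6

Degree of unsaturation = (number of rings) + (number of π bonds).
Ring closures in the SMILES: 1.
π bonds: 5 double bonds (each 1 DoU) → 5 DoU from unsaturation.
Total DoU = 1 + 5 = 6.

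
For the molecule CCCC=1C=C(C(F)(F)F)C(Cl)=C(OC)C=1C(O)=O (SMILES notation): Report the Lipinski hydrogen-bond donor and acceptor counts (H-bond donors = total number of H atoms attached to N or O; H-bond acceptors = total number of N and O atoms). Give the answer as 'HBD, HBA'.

1, 3

Donors: find every N or O and count the H atoms it carries.
  atom 14 (O): bond orders sum to 2 → 0 H
  atom 18 (O): bond orders sum to 1 → 1 H
  atom 19 (O): bond orders sum to 2 → 0 H
Lipinski HBD = 1.
Acceptors: N atoms = 0, O atoms = 3 → HBA = 3.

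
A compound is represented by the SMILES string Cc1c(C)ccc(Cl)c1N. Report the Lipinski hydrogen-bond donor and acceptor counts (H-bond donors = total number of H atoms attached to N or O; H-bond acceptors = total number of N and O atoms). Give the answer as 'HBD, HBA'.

2, 1

Donors: find every N or O and count the H atoms it carries.
  atom 10 (N): bond orders sum to 1 → 2 H
Lipinski HBD = 2.
Acceptors: N atoms = 1, O atoms = 0 → HBA = 1.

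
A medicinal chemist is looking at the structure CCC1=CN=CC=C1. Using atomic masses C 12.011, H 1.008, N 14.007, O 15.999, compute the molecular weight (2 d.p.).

First, the molecular formula is C7H9N (counting implicit H from valence).
  C: 7 × 12.011 = 84.077
  H: 9 × 1.008 = 9.072
  N: 1 × 14.007 = 14.007
Sum: 7×12.011 + 9×1.008 + 1×14.007 = 107.156 → 107.16 g/mol.

107.16 g/mol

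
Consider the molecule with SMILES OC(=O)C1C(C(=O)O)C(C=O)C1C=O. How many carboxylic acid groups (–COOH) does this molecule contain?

2

The carboxylic acid motif appears at heavy-atom positions 2, 6 in the SMILES.
Other groups present: 2 aldehyde.
Carboxylic acid count: 2.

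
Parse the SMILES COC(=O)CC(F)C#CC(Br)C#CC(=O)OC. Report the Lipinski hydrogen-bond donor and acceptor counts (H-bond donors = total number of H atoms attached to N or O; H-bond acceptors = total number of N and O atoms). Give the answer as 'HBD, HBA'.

Donors: find every N or O and count the H atoms it carries.
  atom 2 (O): bond orders sum to 2 → 0 H
  atom 4 (O): bond orders sum to 2 → 0 H
  atom 15 (O): bond orders sum to 2 → 0 H
  atom 16 (O): bond orders sum to 2 → 0 H
Lipinski HBD = 0.
Acceptors: N atoms = 0, O atoms = 4 → HBA = 4.

0, 4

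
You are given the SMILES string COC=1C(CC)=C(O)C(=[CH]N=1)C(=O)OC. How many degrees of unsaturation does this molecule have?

Degree of unsaturation = (number of rings) + (number of π bonds).
Ring closures in the SMILES: 1.
π bonds: 4 double bonds (each 1 DoU) → 4 DoU from unsaturation.
Total DoU = 1 + 4 = 5.

5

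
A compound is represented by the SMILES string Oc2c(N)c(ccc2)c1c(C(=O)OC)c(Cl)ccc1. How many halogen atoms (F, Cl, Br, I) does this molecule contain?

1

Halogen atoms appear at heavy-atom position 16 (1×Cl).
Other groups present: 1 ester, 1 hydroxyl, 1 primary amine.
Halogen count: 1.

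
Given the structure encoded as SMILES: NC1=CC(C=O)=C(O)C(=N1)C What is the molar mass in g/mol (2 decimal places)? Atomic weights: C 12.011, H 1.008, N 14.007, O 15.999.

152.15 g/mol

First, the molecular formula is C7H8N2O2 (counting implicit H from valence).
  C: 7 × 12.011 = 84.077
  H: 8 × 1.008 = 8.064
  N: 2 × 14.007 = 28.014
  O: 2 × 15.999 = 31.998
Sum: 7×12.011 + 8×1.008 + 2×14.007 + 2×15.999 = 152.153 → 152.15 g/mol.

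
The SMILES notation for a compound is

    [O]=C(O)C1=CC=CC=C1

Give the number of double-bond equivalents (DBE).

Molecular formula: C7H6O2.
DoU = (2C + 2 + N − H − X) / 2, where X is the halogen count and O/S are ignored.
    = (2·7 + 2 + 0 − 6 − 0) / 2 = 10 / 2 = 5.

5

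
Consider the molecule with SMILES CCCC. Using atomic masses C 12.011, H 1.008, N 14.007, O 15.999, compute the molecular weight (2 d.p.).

First, the molecular formula is C4H10 (counting implicit H from valence).
  C: 4 × 12.011 = 48.044
  H: 10 × 1.008 = 10.080
Sum: 4×12.011 + 10×1.008 = 58.124 → 58.12 g/mol.

58.12 g/mol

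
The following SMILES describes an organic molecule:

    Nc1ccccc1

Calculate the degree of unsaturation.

4

Molecular formula: C6H7N.
DoU = (2C + 2 + N − H − X) / 2, where X is the halogen count and O/S are ignored.
    = (2·6 + 2 + 1 − 7 − 0) / 2 = 8 / 2 = 4.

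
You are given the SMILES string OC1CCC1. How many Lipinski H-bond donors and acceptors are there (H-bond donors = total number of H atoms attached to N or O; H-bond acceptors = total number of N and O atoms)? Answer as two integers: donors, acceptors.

1, 1

Donors: find every N or O and count the H atoms it carries.
  atom 1 (O): bond orders sum to 1 → 1 H
Lipinski HBD = 1.
Acceptors: N atoms = 0, O atoms = 1 → HBA = 1.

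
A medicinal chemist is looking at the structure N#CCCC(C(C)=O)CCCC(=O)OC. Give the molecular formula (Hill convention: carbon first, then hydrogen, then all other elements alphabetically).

C11H17NO3

Walk through each heavy atom and fill implicit hydrogens from standard valence (C 4, N 3, O 2, S 2, halogen 1):
  atom 1: N, bond orders sum to 3 (valence 3) → 0 H
  atom 2: C, bond orders sum to 4 (valence 4) → 0 H
  atom 3: C, bond orders sum to 2 (valence 4) → 2 H
  atom 4: C, bond orders sum to 2 (valence 4) → 2 H
  atom 5: C, bond orders sum to 3 (valence 4) → 1 H
  atom 6: C, bond orders sum to 4 (valence 4) → 0 H
  atom 7: C, bond orders sum to 1 (valence 4) → 3 H
  atom 8: O, bond orders sum to 2 (valence 2) → 0 H
  atom 9: C, bond orders sum to 2 (valence 4) → 2 H
  atom 10: C, bond orders sum to 2 (valence 4) → 2 H
  atom 11: C, bond orders sum to 2 (valence 4) → 2 H
  atom 12: C, bond orders sum to 4 (valence 4) → 0 H
  atom 13: O, bond orders sum to 2 (valence 2) → 0 H
  atom 14: O, bond orders sum to 2 (valence 2) → 0 H
  atom 15: C, bond orders sum to 1 (valence 4) → 3 H
Totals → C:11, H:17, N:1, O:3.
In Hill order: C11H17NO3.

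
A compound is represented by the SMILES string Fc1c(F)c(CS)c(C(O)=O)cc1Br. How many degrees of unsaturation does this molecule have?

5

Molecular formula: C8H5BrF2O2S.
DoU = (2C + 2 + N − H − X) / 2, where X is the halogen count and O/S are ignored.
    = (2·8 + 2 + 0 − 5 − 3) / 2 = 10 / 2 = 5.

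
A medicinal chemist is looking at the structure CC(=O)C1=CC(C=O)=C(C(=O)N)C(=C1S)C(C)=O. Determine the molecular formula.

C12H11NO4S

Walk through each heavy atom and fill implicit hydrogens from standard valence (C 4, N 3, O 2, S 2, halogen 1):
  atom 1: C, bond orders sum to 1 (valence 4) → 3 H
  atom 2: C, bond orders sum to 4 (valence 4) → 0 H
  atom 3: O, bond orders sum to 2 (valence 2) → 0 H
  atom 4: C, bond orders sum to 4 (valence 4) → 0 H
  atom 5: C, bond orders sum to 3 (valence 4) → 1 H
  atom 6: C, bond orders sum to 4 (valence 4) → 0 H
  atom 7: C, bond orders sum to 3 (valence 4) → 1 H
  atom 8: O, bond orders sum to 2 (valence 2) → 0 H
  atom 9: C, bond orders sum to 4 (valence 4) → 0 H
  atom 10: C, bond orders sum to 4 (valence 4) → 0 H
  atom 11: O, bond orders sum to 2 (valence 2) → 0 H
  atom 12: N, bond orders sum to 1 (valence 3) → 2 H
  atom 13: C, bond orders sum to 4 (valence 4) → 0 H
  atom 14: C, bond orders sum to 4 (valence 4) → 0 H
  atom 15: S, bond orders sum to 1 (valence 2) → 1 H
  atom 16: C, bond orders sum to 4 (valence 4) → 0 H
  atom 17: C, bond orders sum to 1 (valence 4) → 3 H
  atom 18: O, bond orders sum to 2 (valence 2) → 0 H
Totals → C:12, H:11, N:1, O:4, S:1.
In Hill order: C12H11NO4S.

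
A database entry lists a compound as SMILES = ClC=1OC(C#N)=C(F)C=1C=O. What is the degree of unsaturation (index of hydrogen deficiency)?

6

Molecular formula: C6HClFNO2.
DoU = (2C + 2 + N − H − X) / 2, where X is the halogen count and O/S are ignored.
    = (2·6 + 2 + 1 − 1 − 2) / 2 = 12 / 2 = 6.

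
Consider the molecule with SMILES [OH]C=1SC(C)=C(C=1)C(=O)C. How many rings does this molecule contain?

1

In SMILES, each pair of matching ring-closure digits denotes one ring-closing bond; the number of such bonds equals the number of independent rings.
Ring-closure bonds here: 1.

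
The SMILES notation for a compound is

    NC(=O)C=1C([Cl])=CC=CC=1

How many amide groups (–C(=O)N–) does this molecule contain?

The amide motif appears at heavy-atom position 2 in the SMILES.
Amide count: 1.

1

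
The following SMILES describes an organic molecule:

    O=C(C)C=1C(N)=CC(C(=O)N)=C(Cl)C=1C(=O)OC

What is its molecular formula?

Walk through each heavy atom and fill implicit hydrogens from standard valence (C 4, N 3, O 2, S 2, halogen 1):
  atom 1: O, bond orders sum to 2 (valence 2) → 0 H
  atom 2: C, bond orders sum to 4 (valence 4) → 0 H
  atom 3: C, bond orders sum to 1 (valence 4) → 3 H
  atom 4: C, bond orders sum to 4 (valence 4) → 0 H
  atom 5: C, bond orders sum to 4 (valence 4) → 0 H
  atom 6: N, bond orders sum to 1 (valence 3) → 2 H
  atom 7: C, bond orders sum to 3 (valence 4) → 1 H
  atom 8: C, bond orders sum to 4 (valence 4) → 0 H
  atom 9: C, bond orders sum to 4 (valence 4) → 0 H
  atom 10: O, bond orders sum to 2 (valence 2) → 0 H
  atom 11: N, bond orders sum to 1 (valence 3) → 2 H
  atom 12: C, bond orders sum to 4 (valence 4) → 0 H
  atom 13: Cl (halogen, monovalent) → 0 H
  atom 14: C, bond orders sum to 4 (valence 4) → 0 H
  atom 15: C, bond orders sum to 4 (valence 4) → 0 H
  atom 16: O, bond orders sum to 2 (valence 2) → 0 H
  atom 17: O, bond orders sum to 2 (valence 2) → 0 H
  atom 18: C, bond orders sum to 1 (valence 4) → 3 H
Totals → C:11, H:11, Cl:1, N:2, O:4.
In Hill order: C11H11ClN2O4.

C11H11ClN2O4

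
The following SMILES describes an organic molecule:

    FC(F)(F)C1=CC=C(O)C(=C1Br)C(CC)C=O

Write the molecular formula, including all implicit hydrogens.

C11H10BrF3O2

Walk through each heavy atom and fill implicit hydrogens from standard valence (C 4, N 3, O 2, S 2, halogen 1):
  atom 1: F (halogen, monovalent) → 0 H
  atom 2: C, bond orders sum to 4 (valence 4) → 0 H
  atom 3: F (halogen, monovalent) → 0 H
  atom 4: F (halogen, monovalent) → 0 H
  atom 5: C, bond orders sum to 4 (valence 4) → 0 H
  atom 6: C, bond orders sum to 3 (valence 4) → 1 H
  atom 7: C, bond orders sum to 3 (valence 4) → 1 H
  atom 8: C, bond orders sum to 4 (valence 4) → 0 H
  atom 9: O, bond orders sum to 1 (valence 2) → 1 H
  atom 10: C, bond orders sum to 4 (valence 4) → 0 H
  atom 11: C, bond orders sum to 4 (valence 4) → 0 H
  atom 12: Br (halogen, monovalent) → 0 H
  atom 13: C, bond orders sum to 3 (valence 4) → 1 H
  atom 14: C, bond orders sum to 2 (valence 4) → 2 H
  atom 15: C, bond orders sum to 1 (valence 4) → 3 H
  atom 16: C, bond orders sum to 3 (valence 4) → 1 H
  atom 17: O, bond orders sum to 2 (valence 2) → 0 H
Totals → C:11, H:10, Br:1, F:3, O:2.
In Hill order: C11H10BrF3O2.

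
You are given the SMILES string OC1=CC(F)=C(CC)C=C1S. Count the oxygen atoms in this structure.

1

Scan the SMILES for O atoms (remember two-letter symbols like Cl and Br are single atoms).
Oxygen count: 1.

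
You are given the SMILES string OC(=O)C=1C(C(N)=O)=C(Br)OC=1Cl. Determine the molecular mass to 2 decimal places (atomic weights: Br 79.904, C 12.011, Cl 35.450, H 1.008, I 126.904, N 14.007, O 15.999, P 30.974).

First, the molecular formula is C6H3BrClNO4 (counting implicit H from valence).
  Br: 1 × 79.904 = 79.904
  C: 6 × 12.011 = 72.066
  Cl: 1 × 35.450 = 35.450
  H: 3 × 1.008 = 3.024
  N: 1 × 14.007 = 14.007
  O: 4 × 15.999 = 63.996
Sum: 1×79.904 + 6×12.011 + 1×35.450 + 3×1.008 + 1×14.007 + 4×15.999 = 268.447 → 268.45 g/mol.

268.45 g/mol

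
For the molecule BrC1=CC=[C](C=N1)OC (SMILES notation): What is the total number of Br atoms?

1

Scan the SMILES for Br atoms (remember two-letter symbols like Cl and Br are single atoms).
Bromine count: 1.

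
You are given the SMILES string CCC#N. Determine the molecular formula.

C3H5N

Walk through each heavy atom and fill implicit hydrogens from standard valence (C 4, N 3, O 2, S 2, halogen 1):
  atom 1: C, bond orders sum to 1 (valence 4) → 3 H
  atom 2: C, bond orders sum to 2 (valence 4) → 2 H
  atom 3: C, bond orders sum to 4 (valence 4) → 0 H
  atom 4: N, bond orders sum to 3 (valence 3) → 0 H
Totals → C:3, H:5, N:1.
In Hill order: C3H5N.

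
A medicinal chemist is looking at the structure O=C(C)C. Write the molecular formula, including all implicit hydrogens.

C3H6O

Walk through each heavy atom and fill implicit hydrogens from standard valence (C 4, N 3, O 2, S 2, halogen 1):
  atom 1: O, bond orders sum to 2 (valence 2) → 0 H
  atom 2: C, bond orders sum to 4 (valence 4) → 0 H
  atom 3: C, bond orders sum to 1 (valence 4) → 3 H
  atom 4: C, bond orders sum to 1 (valence 4) → 3 H
Totals → C:3, H:6, O:1.
In Hill order: C3H6O.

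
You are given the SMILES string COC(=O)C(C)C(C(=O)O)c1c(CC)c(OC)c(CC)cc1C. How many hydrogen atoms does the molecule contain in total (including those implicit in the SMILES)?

Walk through each heavy atom and fill implicit hydrogens from standard valence (C 4, N 3, O 2, S 2, halogen 1); for lowercase aromatic atoms, an aromatic c carries 1 H when it has two neighbours and 0 H with three, and aromatic n carries 0 H:
  atom 1: C, bond orders sum to 1 (valence 4) → 3 H
  atom 2: O, bond orders sum to 2 (valence 2) → 0 H
  atom 3: C, bond orders sum to 4 (valence 4) → 0 H
  atom 4: O, bond orders sum to 2 (valence 2) → 0 H
  atom 5: C, bond orders sum to 3 (valence 4) → 1 H
  atom 6: C, bond orders sum to 1 (valence 4) → 3 H
  atom 7: C, bond orders sum to 3 (valence 4) → 1 H
  atom 8: C, bond orders sum to 4 (valence 4) → 0 H
  atom 9: O, bond orders sum to 2 (valence 2) → 0 H
  atom 10: O, bond orders sum to 1 (valence 2) → 1 H
  atom 11: aromatic c, 3 neighbours → 0 H
  atom 12: aromatic c, 3 neighbours → 0 H
  atom 13: C, bond orders sum to 2 (valence 4) → 2 H
  atom 14: C, bond orders sum to 1 (valence 4) → 3 H
  atom 15: aromatic c, 3 neighbours → 0 H
  atom 16: O, bond orders sum to 2 (valence 2) → 0 H
  atom 17: C, bond orders sum to 1 (valence 4) → 3 H
  atom 18: aromatic c, 3 neighbours → 0 H
  atom 19: C, bond orders sum to 2 (valence 4) → 2 H
  atom 20: C, bond orders sum to 1 (valence 4) → 3 H
  atom 21: aromatic c, 2 neighbours → 1 H
  atom 22: aromatic c, 3 neighbours → 0 H
  atom 23: C, bond orders sum to 1 (valence 4) → 3 H
Total hydrogens: 26.

26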